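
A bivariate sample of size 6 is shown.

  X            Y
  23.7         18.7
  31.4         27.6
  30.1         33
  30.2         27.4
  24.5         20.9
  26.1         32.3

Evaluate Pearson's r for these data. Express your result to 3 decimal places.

n = 6, ΣX = 166, ΣY = 159.9, ΣX² = 4647.16, ΣY² = 4431.31, ΣXY = 4485.69
nΣXY − ΣXΣY = 26914.14 − 26543.4 = 370.74
nΣX² − (ΣX)² = 27882.96 − 27556 = 326.96; nΣY² − (ΣY)² = 26587.86 − 25568.01 = 1019.85
r = 370.74 / √(326.96 × 1019.85) = 370.74 / 577.4514 ≈ 0.642

0.642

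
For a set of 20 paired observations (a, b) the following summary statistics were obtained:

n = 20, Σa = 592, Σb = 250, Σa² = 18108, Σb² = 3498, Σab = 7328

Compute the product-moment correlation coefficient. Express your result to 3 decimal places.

r = (nΣab − ΣaΣb) / √[(nΣa² − (Σa)²)(nΣb² − (Σb)²)]
Numerator: 20×7328 − 592×250 = -1440
Denominator: √[(362160 − 350464)(69960 − 62500)] = √[11696 × 7460] = 9340.8865
r = -1440 / 9340.8865 ≈ -0.154

-0.154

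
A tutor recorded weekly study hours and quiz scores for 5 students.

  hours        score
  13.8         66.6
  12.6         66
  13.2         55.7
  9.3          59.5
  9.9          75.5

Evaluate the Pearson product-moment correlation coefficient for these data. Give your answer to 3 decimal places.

-0.249

n = 5, Σx = 58.8, Σy = 323.3, Σx² = 707.94, Σy² = 21134.55, Σxy = 3786.72
nΣxy − ΣxΣy = 18933.6 − 19010.04 = -76.44
nΣx² − (Σx)² = 3539.7 − 3457.44 = 82.26; nΣy² − (Σy)² = 105672.75 − 104522.89 = 1149.86
r = -76.44 / √(82.26 × 1149.86) = -76.44 / 307.5508 ≈ -0.249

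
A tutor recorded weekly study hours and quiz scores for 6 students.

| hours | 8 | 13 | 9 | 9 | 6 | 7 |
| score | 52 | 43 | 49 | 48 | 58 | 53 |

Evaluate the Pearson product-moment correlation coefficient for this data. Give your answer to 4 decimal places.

-0.9573

n = 6, Σx = 52, Σy = 303, Σx² = 480, Σy² = 15431, Σxy = 2567
nΣxy − ΣxΣy = 15402 − 15756 = -354
nΣx² − (Σx)² = 2880 − 2704 = 176; nΣy² − (Σy)² = 92586 − 91809 = 777
r = -354 / √(176 × 777) = -354 / 369.7999 ≈ -0.9573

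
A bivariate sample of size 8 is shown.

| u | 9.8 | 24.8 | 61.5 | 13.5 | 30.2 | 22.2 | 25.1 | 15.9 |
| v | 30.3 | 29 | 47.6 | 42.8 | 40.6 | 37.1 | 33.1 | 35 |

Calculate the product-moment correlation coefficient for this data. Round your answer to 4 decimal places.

0.6379

n = 8, Σu = 203, Σv = 295.5, Σu² = 6963.28, Σv² = 11202.07, Σuv = 7958.39
nΣuv − ΣuΣv = 63667.12 − 59986.5 = 3680.62
nΣu² − (Σu)² = 55706.24 − 41209 = 14497.24; nΣv² − (Σv)² = 89616.56 − 87320.25 = 2296.31
r = 3680.62 / √(14497.24 × 2296.31) = 3680.62 / 5769.7623 ≈ 0.6379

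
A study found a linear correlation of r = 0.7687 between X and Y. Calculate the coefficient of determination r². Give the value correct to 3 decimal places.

r² = (0.7687)² = 0.591

0.591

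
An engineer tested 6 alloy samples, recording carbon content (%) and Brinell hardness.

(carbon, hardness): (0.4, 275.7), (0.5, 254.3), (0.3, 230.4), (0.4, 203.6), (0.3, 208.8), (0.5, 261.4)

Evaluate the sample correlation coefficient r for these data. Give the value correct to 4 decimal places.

0.5818

n = 6, Σx = 2.4, Σy = 1434.2, Σx² = 1, Σy² = 347143.5, Σxy = 581.33
nΣxy − ΣxΣy = 3487.98 − 3442.08 = 45.9
nΣx² − (Σx)² = 6 − 5.76 = 0.24; nΣy² − (Σy)² = 2082861 − 2056929.64 = 25931.36
r = 45.9 / √(0.24 × 25931.36) = 45.9 / 78.8893 ≈ 0.5818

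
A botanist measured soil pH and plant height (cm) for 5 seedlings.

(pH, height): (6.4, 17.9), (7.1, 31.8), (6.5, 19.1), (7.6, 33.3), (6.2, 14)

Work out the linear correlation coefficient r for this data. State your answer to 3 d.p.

0.968

n = 5, Σx = 33.8, Σy = 116.1, Σx² = 229.82, Σy² = 3001.35, Σxy = 804.37
nΣxy − ΣxΣy = 4021.85 − 3924.18 = 97.67
nΣx² − (Σx)² = 1149.1 − 1142.44 = 6.66; nΣy² − (Σy)² = 15006.75 − 13479.21 = 1527.54
r = 97.67 / √(6.66 × 1527.54) = 97.67 / 100.8634 ≈ 0.968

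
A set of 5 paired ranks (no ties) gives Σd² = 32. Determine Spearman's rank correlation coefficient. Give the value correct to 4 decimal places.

ρ = 1 − 6Σd² / [n(n²−1)] = 1 − 6×32 / (5×24)
  = 1 − 192/120 = 1 − 1.60000 ≈ -0.6000

-0.6000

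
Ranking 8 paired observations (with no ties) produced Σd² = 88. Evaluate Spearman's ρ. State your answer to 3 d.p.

ρ = 1 − 6Σd² / [n(n²−1)] = 1 − 6×88 / (8×63)
  = 1 − 528/504 = 1 − 1.0476 ≈ -0.048

-0.048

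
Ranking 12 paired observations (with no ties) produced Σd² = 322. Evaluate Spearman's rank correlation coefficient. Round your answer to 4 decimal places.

ρ = 1 − 6Σd² / [n(n²−1)] = 1 − 6×322 / (12×143)
  = 1 − 1932/1716 = 1 − 1.12587 ≈ -0.1259

-0.1259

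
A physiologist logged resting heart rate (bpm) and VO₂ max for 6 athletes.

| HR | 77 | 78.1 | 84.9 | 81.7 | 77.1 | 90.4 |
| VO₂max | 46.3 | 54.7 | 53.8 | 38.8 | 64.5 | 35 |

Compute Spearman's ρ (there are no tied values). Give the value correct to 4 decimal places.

-0.5429

Rank HR: 1, 3, 5, 4, 2, 6
Rank VO₂max: 3, 5, 4, 2, 6, 1
d = rank(HR) − rank(VO₂max): -2, -2, 1, 2, -4, 5; Σd² = 54
ρ = 1 − 6Σd² / [n(n²−1)] = 1 − 6×54 / (6×35) = 1 − 324/210 ≈ -0.5429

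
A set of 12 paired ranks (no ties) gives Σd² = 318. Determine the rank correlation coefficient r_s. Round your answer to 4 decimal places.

-0.1119

ρ = 1 − 6Σd² / [n(n²−1)] = 1 − 6×318 / (12×143)
  = 1 − 1908/1716 = 1 − 1.11189 ≈ -0.1119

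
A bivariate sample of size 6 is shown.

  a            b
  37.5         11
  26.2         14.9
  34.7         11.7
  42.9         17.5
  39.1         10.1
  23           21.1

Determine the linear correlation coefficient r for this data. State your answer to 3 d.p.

-0.516

n = 6, Σa = 203.4, Σb = 86.3, Σa² = 7195, Σb² = 1333.37, Σab = 2839.83
nΣab − ΣaΣb = 17038.98 − 17553.42 = -514.44
nΣa² − (Σa)² = 43170 − 41371.56 = 1798.44; nΣb² − (Σb)² = 8000.22 − 7447.69 = 552.53
r = -514.44 / √(1798.44 × 552.53) = -514.44 / 996.8410 ≈ -0.516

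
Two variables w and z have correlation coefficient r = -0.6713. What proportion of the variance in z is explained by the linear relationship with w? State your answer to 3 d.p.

0.451

r² = (-0.6713)² = 0.451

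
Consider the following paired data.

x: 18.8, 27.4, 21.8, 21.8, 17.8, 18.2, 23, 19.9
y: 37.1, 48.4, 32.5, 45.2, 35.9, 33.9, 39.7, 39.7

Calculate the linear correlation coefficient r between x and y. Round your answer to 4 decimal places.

0.7329

n = 8, Σx = 168.7, Σy = 312.4, Σx² = 3627.77, Σy² = 12408.46, Σxy = 6676.63
nΣxy − ΣxΣy = 53413.04 − 52701.88 = 711.16
nΣx² − (Σx)² = 29022.16 − 28459.69 = 562.47; nΣy² − (Σy)² = 99267.68 − 97593.76 = 1673.92
r = 711.16 / √(562.47 × 1673.92) = 711.16 / 970.3246 ≈ 0.7329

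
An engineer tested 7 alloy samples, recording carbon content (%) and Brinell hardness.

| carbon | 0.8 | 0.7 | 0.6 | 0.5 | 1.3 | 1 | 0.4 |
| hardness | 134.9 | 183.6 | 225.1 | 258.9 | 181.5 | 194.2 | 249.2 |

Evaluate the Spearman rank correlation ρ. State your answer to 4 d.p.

Rank carbon: 5, 4, 3, 2, 7, 6, 1
Rank hardness: 1, 3, 5, 7, 2, 4, 6
d = rank(carbon) − rank(hardness): 4, 1, -2, -5, 5, 2, -5; Σd² = 100
ρ = 1 − 6Σd² / [n(n²−1)] = 1 − 6×100 / (7×48) = 1 − 600/336 ≈ -0.7857

-0.7857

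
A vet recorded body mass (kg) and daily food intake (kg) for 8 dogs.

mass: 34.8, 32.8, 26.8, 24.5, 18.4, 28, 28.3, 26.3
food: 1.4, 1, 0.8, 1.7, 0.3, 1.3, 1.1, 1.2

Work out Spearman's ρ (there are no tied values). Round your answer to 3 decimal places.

0.214

Rank mass: 8, 7, 4, 2, 1, 5, 6, 3
Rank food: 7, 3, 2, 8, 1, 6, 4, 5
d = rank(mass) − rank(food): 1, 4, 2, -6, 0, -1, 2, -2; Σd² = 66
ρ = 1 − 6Σd² / [n(n²−1)] = 1 − 6×66 / (8×63) = 1 − 396/504 ≈ 0.214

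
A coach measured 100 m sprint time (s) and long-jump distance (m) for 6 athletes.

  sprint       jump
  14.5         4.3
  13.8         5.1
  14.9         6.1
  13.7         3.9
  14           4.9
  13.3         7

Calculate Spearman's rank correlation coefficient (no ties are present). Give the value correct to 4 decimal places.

-0.0857

Rank sprint: 5, 3, 6, 2, 4, 1
Rank jump: 2, 4, 5, 1, 3, 6
d = rank(sprint) − rank(jump): 3, -1, 1, 1, 1, -5; Σd² = 38
ρ = 1 − 6Σd² / [n(n²−1)] = 1 − 6×38 / (6×35) = 1 − 228/210 ≈ -0.0857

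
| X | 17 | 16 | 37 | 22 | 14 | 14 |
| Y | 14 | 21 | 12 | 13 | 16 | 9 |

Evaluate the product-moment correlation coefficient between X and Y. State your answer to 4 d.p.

n = 6, ΣX = 120, ΣY = 85, ΣX² = 2790, ΣY² = 1287, ΣXY = 1654
nΣXY − ΣXΣY = 9924 − 10200 = -276
nΣX² − (ΣX)² = 16740 − 14400 = 2340; nΣY² − (ΣY)² = 7722 − 7225 = 497
r = -276 / √(2340 × 497) = -276 / 1078.4155 ≈ -0.2559

-0.2559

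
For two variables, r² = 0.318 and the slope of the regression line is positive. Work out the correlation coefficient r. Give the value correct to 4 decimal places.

|r| = √0.318 = 0.5639
The association is positive, so r = 0.5639.

0.5639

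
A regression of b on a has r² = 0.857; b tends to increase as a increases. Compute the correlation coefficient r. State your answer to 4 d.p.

0.9257

|r| = √0.857 = 0.9257
The association is positive, so r = 0.9257.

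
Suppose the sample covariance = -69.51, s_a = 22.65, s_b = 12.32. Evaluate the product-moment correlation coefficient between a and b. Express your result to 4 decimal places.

-0.2491

r = Cov(a,b) / (s_a · s_b) = -69.51 / (22.65 × 12.32)
  = -69.51 / 279.0480 ≈ -0.2491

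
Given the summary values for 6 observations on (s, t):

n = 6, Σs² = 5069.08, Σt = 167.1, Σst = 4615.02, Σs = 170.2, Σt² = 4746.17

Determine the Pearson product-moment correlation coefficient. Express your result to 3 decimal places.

r = (nΣst − ΣsΣt) / √[(nΣs² − (Σs)²)(nΣt² − (Σt)²)]
Numerator: 6×4615.02 − 170.2×167.1 = -750.3
Denominator: √[(30414.48 − 28968.04)(28477.02 − 27922.41)] = √[1446.44 × 554.61] = 895.6618
r = -750.3 / 895.6618 ≈ -0.838

-0.838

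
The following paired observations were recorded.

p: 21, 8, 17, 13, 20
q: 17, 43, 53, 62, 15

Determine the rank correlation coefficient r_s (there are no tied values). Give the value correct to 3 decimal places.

-0.600

Rank p: 5, 1, 3, 2, 4
Rank q: 2, 3, 4, 5, 1
d = rank(p) − rank(q): 3, -2, -1, -3, 3; Σd² = 32
ρ = 1 − 6Σd² / [n(n²−1)] = 1 − 6×32 / (5×24) = 1 − 192/120 ≈ -0.600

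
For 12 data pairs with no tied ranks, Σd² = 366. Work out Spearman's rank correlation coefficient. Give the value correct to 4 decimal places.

-0.2797

ρ = 1 − 6Σd² / [n(n²−1)] = 1 − 6×366 / (12×143)
  = 1 − 2196/1716 = 1 − 1.27972 ≈ -0.2797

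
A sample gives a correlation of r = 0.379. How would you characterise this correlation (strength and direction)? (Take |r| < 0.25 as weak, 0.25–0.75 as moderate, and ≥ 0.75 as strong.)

moderate positive

r = 0.379 > 0 so the relationship is positive.
|r| = 0.379, which falls in the moderate range.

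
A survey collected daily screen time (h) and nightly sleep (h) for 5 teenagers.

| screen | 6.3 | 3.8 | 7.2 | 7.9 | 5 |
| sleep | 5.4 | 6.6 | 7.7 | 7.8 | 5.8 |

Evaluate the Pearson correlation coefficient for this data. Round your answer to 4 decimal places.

0.5602

n = 5, Σx = 30.2, Σy = 33.3, Σx² = 193.38, Σy² = 226.49, Σxy = 205.16
nΣxy − ΣxΣy = 1025.8 − 1005.66 = 20.14
nΣx² − (Σx)² = 966.9 − 912.04 = 54.86; nΣy² − (Σy)² = 1132.45 − 1108.89 = 23.56
r = 20.14 / √(54.86 × 23.56) = 20.14 / 35.9514 ≈ 0.5602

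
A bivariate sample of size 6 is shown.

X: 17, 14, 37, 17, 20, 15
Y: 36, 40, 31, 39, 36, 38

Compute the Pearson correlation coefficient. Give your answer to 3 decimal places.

-0.931

n = 6, ΣX = 120, ΣY = 220, ΣX² = 2768, ΣY² = 8118, ΣXY = 4272
nΣXY − ΣXΣY = 25632 − 26400 = -768
nΣX² − (ΣX)² = 16608 − 14400 = 2208; nΣY² − (ΣY)² = 48708 − 48400 = 308
r = -768 / √(2208 × 308) = -768 / 824.6599 ≈ -0.931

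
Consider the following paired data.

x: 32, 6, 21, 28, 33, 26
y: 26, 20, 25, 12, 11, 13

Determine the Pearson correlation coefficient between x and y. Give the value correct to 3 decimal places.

n = 6, Σx = 146, Σy = 107, Σx² = 4050, Σy² = 2135, Σxy = 2514
nΣxy − ΣxΣy = 15084 − 15622 = -538
nΣx² − (Σx)² = 24300 − 21316 = 2984; nΣy² − (Σy)² = 12810 − 11449 = 1361
r = -538 / √(2984 × 1361) = -538 / 2015.2479 ≈ -0.267

-0.267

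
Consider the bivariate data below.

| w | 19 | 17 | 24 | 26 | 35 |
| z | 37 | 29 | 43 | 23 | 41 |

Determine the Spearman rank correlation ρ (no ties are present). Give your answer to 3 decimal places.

0.200

Rank w: 2, 1, 3, 4, 5
Rank z: 3, 2, 5, 1, 4
d = rank(w) − rank(z): -1, -1, -2, 3, 1; Σd² = 16
ρ = 1 − 6Σd² / [n(n²−1)] = 1 − 6×16 / (5×24) = 1 − 96/120 ≈ 0.200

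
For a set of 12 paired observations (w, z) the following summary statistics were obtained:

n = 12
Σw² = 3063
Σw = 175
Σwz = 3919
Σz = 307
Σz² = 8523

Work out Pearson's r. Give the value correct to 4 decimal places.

r = (nΣwz − ΣwΣz) / √[(nΣw² − (Σw)²)(nΣz² − (Σz)²)]
Numerator: 12×3919 − 175×307 = -6697
Denominator: √[(36756 − 30625)(102276 − 94249)] = √[6131 × 8027] = 7015.2361
r = -6697 / 7015.2361 ≈ -0.9546

-0.9546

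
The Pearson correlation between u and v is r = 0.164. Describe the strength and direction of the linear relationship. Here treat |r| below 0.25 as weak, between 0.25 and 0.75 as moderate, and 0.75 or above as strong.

weak positive

r = 0.164 > 0 so the relationship is positive.
|r| = 0.164, which falls in the weak range.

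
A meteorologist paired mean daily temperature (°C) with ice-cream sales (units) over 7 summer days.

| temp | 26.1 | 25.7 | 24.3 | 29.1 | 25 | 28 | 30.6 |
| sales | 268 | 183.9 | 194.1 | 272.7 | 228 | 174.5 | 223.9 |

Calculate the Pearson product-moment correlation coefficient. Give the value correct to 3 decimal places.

n = 7, Σx = 188.8, Σy = 1545.1, Σx² = 5124.36, Σy² = 350248.77, Σxy = 41810.57
nΣxy − ΣxΣy = 292673.99 − 291714.88 = 959.11
nΣx² − (Σx)² = 35870.52 − 35645.44 = 225.08; nΣy² − (Σy)² = 2451741.39 − 2387334.01 = 64407.38
r = 959.11 / √(225.08 × 64407.38) = 959.11 / 3807.4681 ≈ 0.252

0.252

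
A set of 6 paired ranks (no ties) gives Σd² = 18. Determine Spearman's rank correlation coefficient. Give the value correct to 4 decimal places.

ρ = 1 − 6Σd² / [n(n²−1)] = 1 − 6×18 / (6×35)
  = 1 − 108/210 = 1 − 0.51429 ≈ 0.4857

0.4857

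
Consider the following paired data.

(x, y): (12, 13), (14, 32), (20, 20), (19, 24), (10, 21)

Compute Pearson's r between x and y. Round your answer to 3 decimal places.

0.166

n = 5, Σx = 75, Σy = 110, Σx² = 1201, Σy² = 2610, Σxy = 1670
nΣxy − ΣxΣy = 8350 − 8250 = 100
nΣx² − (Σx)² = 6005 − 5625 = 380; nΣy² − (Σy)² = 13050 − 12100 = 950
r = 100 / √(380 × 950) = 100 / 600.8328 ≈ 0.166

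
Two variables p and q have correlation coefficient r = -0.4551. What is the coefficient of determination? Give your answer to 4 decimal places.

0.2071

r² = (-0.4551)² = 0.2071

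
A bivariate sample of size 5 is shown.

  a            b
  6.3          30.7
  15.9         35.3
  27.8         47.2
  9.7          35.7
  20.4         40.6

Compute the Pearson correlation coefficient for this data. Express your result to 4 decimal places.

0.9588

n = 5, Σa = 80.1, Σb = 189.5, Σa² = 1575.59, Σb² = 7339.27, Σab = 3241.37
nΣab − ΣaΣb = 16206.85 − 15178.95 = 1027.9
nΣa² − (Σa)² = 7877.95 − 6416.01 = 1461.94; nΣb² − (Σb)² = 36696.35 − 35910.25 = 786.1
r = 1027.9 / √(1461.94 × 786.1) = 1027.9 / 1072.0219 ≈ 0.9588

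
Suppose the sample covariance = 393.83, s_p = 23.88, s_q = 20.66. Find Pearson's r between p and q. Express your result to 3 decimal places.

0.798

r = Cov(p,q) / (s_p · s_q) = 393.83 / (23.88 × 20.66)
  = 393.83 / 493.3608 ≈ 0.798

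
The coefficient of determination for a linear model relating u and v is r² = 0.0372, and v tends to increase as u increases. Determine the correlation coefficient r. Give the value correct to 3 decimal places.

|r| = √0.0372 = 0.193
The association is positive, so r = 0.193.

0.193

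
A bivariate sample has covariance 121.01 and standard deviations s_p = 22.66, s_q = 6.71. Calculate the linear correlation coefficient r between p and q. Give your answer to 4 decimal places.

0.7959

r = Cov(p,q) / (s_p · s_q) = 121.01 / (22.66 × 6.71)
  = 121.01 / 152.0486 ≈ 0.7959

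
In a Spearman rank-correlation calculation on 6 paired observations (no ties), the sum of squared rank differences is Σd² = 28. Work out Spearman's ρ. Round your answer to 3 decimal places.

ρ = 1 − 6Σd² / [n(n²−1)] = 1 − 6×28 / (6×35)
  = 1 − 168/210 = 1 − 0.8000 ≈ 0.200

0.200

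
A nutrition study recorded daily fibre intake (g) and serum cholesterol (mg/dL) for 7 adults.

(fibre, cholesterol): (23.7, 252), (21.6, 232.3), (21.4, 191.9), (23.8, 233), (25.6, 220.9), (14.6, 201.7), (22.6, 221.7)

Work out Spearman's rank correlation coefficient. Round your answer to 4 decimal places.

0.5357

Rank fibre: 5, 3, 2, 6, 7, 1, 4
Rank cholesterol: 7, 5, 1, 6, 3, 2, 4
d = rank(fibre) − rank(cholesterol): -2, -2, 1, 0, 4, -1, 0; Σd² = 26
ρ = 1 − 6Σd² / [n(n²−1)] = 1 − 6×26 / (7×48) = 1 − 156/336 ≈ 0.5357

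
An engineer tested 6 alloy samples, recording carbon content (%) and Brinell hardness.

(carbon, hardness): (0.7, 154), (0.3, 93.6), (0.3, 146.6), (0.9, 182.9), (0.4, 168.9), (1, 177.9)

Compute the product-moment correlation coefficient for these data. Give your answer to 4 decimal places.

n = 6, Σx = 3.6, Σy = 923.9, Σx² = 2.64, Σy² = 147596.55, Σxy = 589.93
nΣxy − ΣxΣy = 3539.58 − 3326.04 = 213.54
nΣx² − (Σx)² = 15.84 − 12.96 = 2.88; nΣy² − (Σy)² = 885579.3 − 853591.21 = 31988.09
r = 213.54 / √(2.88 × 31988.09) = 213.54 / 303.5222 ≈ 0.7035

0.7035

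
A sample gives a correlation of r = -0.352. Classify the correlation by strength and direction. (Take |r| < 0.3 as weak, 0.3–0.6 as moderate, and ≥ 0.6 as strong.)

moderate negative

r = -0.352 < 0 so the relationship is negative.
|r| = 0.352, which falls in the moderate range.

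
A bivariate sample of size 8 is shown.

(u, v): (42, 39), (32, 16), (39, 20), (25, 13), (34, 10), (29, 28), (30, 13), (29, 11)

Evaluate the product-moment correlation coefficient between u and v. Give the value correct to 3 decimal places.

n = 8, Σu = 260, Σv = 150, Σu² = 8672, Σv² = 3520, Σuv = 5116
nΣuv − ΣuΣv = 40928 − 39000 = 1928
nΣu² − (Σu)² = 69376 − 67600 = 1776; nΣv² − (Σv)² = 28160 − 22500 = 5660
r = 1928 / √(1776 × 5660) = 1928 / 3170.5142 ≈ 0.608

0.608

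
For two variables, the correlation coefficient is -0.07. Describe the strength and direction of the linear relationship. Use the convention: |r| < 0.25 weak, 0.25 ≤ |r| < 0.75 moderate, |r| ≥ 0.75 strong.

weak negative

r = -0.07 < 0 so the relationship is negative.
|r| = 0.07, which falls in the weak range.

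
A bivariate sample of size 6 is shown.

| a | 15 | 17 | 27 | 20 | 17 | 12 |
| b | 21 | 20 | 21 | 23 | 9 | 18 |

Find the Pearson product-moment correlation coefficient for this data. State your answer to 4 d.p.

n = 6, Σa = 108, Σb = 112, Σa² = 2076, Σb² = 2216, Σab = 2051
nΣab − ΣaΣb = 12306 − 12096 = 210
nΣa² − (Σa)² = 12456 − 11664 = 792; nΣb² − (Σb)² = 13296 − 12544 = 752
r = 210 / √(792 × 752) = 210 / 771.7409 ≈ 0.2721

0.2721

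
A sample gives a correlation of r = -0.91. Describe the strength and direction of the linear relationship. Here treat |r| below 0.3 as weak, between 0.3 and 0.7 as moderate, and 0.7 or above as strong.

r = -0.91 < 0 so the relationship is negative.
|r| = 0.91, which falls in the strong range.

strong negative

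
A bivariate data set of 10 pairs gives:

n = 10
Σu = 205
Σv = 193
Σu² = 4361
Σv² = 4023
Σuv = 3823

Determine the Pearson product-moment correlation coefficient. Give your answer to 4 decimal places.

-0.6142

r = (nΣuv − ΣuΣv) / √[(nΣu² − (Σu)²)(nΣv² − (Σv)²)]
Numerator: 10×3823 − 205×193 = -1335
Denominator: √[(43610 − 42025)(40230 − 37249)] = √[1585 × 2981] = 2173.6801
r = -1335 / 2173.6801 ≈ -0.6142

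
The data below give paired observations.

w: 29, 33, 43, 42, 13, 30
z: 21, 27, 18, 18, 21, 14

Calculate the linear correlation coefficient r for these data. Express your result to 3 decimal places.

n = 6, Σw = 190, Σz = 119, Σw² = 6612, Σz² = 2455, Σwz = 3723
nΣwz − ΣwΣz = 22338 − 22610 = -272
nΣw² − (Σw)² = 39672 − 36100 = 3572; nΣz² − (Σz)² = 14730 − 14161 = 569
r = -272 / √(3572 × 569) = -272 / 1425.6465 ≈ -0.191

-0.191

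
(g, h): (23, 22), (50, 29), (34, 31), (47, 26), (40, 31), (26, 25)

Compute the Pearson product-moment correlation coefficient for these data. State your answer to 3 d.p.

0.547

n = 6, Σg = 220, Σh = 164, Σg² = 8670, Σh² = 4548, Σgh = 6122
nΣgh − ΣgΣh = 36732 − 36080 = 652
nΣg² − (Σg)² = 52020 − 48400 = 3620; nΣh² − (Σh)² = 27288 − 26896 = 392
r = 652 / √(3620 × 392) = 652 / 1191.2347 ≈ 0.547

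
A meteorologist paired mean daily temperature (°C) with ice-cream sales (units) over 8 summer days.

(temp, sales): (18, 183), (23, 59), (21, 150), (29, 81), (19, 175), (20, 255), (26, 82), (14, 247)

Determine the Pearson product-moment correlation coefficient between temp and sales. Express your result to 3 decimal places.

n = 8, Σx = 170, Σy = 1232, Σx² = 3768, Σy² = 229414, Σxy = 24165
nΣxy − ΣxΣy = 193320 − 209440 = -16120
nΣx² − (Σx)² = 30144 − 28900 = 1244; nΣy² − (Σy)² = 1835312 − 1517824 = 317488
r = -16120 / √(1244 × 317488) = -16120 / 19873.4766 ≈ -0.811

-0.811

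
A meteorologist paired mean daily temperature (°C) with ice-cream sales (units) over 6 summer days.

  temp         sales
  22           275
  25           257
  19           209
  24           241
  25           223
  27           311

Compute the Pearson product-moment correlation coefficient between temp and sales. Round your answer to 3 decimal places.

0.623

n = 6, Σx = 142, Σy = 1516, Σx² = 3400, Σy² = 389886, Σxy = 36202
nΣxy − ΣxΣy = 217212 − 215272 = 1940
nΣx² − (Σx)² = 20400 − 20164 = 236; nΣy² − (Σy)² = 2339316 − 2298256 = 41060
r = 1940 / √(236 × 41060) = 1940 / 3112.9022 ≈ 0.623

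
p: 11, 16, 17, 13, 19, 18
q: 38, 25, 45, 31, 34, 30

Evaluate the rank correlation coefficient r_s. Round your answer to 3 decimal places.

Rank p: 1, 3, 4, 2, 6, 5
Rank q: 5, 1, 6, 3, 4, 2
d = rank(p) − rank(q): -4, 2, -2, -1, 2, 3; Σd² = 38
ρ = 1 − 6Σd² / [n(n²−1)] = 1 − 6×38 / (6×35) = 1 − 228/210 ≈ -0.086

-0.086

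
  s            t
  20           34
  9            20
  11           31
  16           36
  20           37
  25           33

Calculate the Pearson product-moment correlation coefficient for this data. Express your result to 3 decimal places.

0.679

n = 6, Σs = 101, Σt = 191, Σs² = 1883, Σt² = 6271, Σst = 3342
nΣst − ΣsΣt = 20052 − 19291 = 761
nΣs² − (Σs)² = 11298 − 10201 = 1097; nΣt² − (Σt)² = 37626 − 36481 = 1145
r = 761 / √(1097 × 1145) = 761 / 1120.7431 ≈ 0.679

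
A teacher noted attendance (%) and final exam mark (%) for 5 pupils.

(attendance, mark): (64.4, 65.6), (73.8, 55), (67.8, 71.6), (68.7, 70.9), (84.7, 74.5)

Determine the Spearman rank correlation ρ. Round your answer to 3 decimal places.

Rank attendance: 1, 4, 2, 3, 5
Rank mark: 2, 1, 4, 3, 5
d = rank(attendance) − rank(mark): -1, 3, -2, 0, 0; Σd² = 14
ρ = 1 − 6Σd² / [n(n²−1)] = 1 − 6×14 / (5×24) = 1 − 84/120 ≈ 0.300

0.300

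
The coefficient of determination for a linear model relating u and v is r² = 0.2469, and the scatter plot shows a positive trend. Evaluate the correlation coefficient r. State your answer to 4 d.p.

|r| = √0.2469 = 0.4969
The association is positive, so r = 0.4969.

0.4969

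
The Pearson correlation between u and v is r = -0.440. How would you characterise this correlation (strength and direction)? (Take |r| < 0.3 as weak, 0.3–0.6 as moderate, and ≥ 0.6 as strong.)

moderate negative

r = -0.440 < 0 so the relationship is negative.
|r| = 0.440, which falls in the moderate range.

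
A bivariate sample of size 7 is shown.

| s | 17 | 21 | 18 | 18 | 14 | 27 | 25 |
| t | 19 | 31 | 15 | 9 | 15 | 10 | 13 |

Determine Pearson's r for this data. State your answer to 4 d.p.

-0.1411

n = 7, Σs = 140, Σt = 112, Σs² = 2928, Σt² = 2122, Σst = 2211
nΣst − ΣsΣt = 15477 − 15680 = -203
nΣs² − (Σs)² = 20496 − 19600 = 896; nΣt² − (Σt)² = 14854 − 12544 = 2310
r = -203 / √(896 × 2310) = -203 / 1438.6660 ≈ -0.1411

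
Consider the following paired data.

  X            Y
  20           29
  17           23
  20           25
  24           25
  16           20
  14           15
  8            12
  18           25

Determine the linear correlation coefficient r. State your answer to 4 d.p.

n = 8, ΣX = 137, ΣY = 174, ΣX² = 2505, ΣY² = 4014, ΣXY = 3147
nΣXY − ΣXΣY = 25176 − 23838 = 1338
nΣX² − (ΣX)² = 20040 − 18769 = 1271; nΣY² − (ΣY)² = 32112 − 30276 = 1836
r = 1338 / √(1271 × 1836) = 1338 / 1527.5981 ≈ 0.8759

0.8759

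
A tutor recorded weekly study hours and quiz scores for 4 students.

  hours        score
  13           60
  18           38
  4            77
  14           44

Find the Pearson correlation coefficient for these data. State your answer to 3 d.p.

n = 4, Σx = 49, Σy = 219, Σx² = 705, Σy² = 12909, Σxy = 2388
nΣxy − ΣxΣy = 9552 − 10731 = -1179
nΣx² − (Σx)² = 2820 − 2401 = 419; nΣy² − (Σy)² = 51636 − 47961 = 3675
r = -1179 / √(419 × 3675) = -1179 / 1240.8969 ≈ -0.950

-0.950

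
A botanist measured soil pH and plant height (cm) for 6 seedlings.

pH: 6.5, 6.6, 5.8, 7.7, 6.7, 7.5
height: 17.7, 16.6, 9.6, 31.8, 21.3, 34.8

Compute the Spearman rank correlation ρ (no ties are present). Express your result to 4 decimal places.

0.8857

Rank pH: 2, 3, 1, 6, 4, 5
Rank height: 3, 2, 1, 5, 4, 6
d = rank(pH) − rank(height): -1, 1, 0, 1, 0, -1; Σd² = 4
ρ = 1 − 6Σd² / [n(n²−1)] = 1 − 6×4 / (6×35) = 1 − 24/210 ≈ 0.8857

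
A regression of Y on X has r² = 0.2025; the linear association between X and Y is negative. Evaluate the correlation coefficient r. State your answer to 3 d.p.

-0.450

|r| = √0.2025 = 0.450
The association is negative, so r = −0.450.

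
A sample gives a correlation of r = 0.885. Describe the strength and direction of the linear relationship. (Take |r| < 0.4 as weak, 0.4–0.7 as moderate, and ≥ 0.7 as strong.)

r = 0.885 > 0 so the relationship is positive.
|r| = 0.885, which falls in the strong range.

strong positive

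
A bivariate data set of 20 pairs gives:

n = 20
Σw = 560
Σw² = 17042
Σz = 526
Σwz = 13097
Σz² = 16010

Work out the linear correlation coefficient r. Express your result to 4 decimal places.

-0.9474

r = (nΣwz − ΣwΣz) / √[(nΣw² − (Σw)²)(nΣz² − (Σz)²)]
Numerator: 20×13097 − 560×526 = -32620
Denominator: √[(340840 − 313600)(320200 − 276676)] = √[27240 × 43524] = 34432.4521
r = -32620 / 34432.4521 ≈ -0.9474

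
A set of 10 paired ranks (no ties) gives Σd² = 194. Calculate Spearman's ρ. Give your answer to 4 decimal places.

ρ = 1 − 6Σd² / [n(n²−1)] = 1 − 6×194 / (10×99)
  = 1 − 1164/990 = 1 − 1.17576 ≈ -0.1758

-0.1758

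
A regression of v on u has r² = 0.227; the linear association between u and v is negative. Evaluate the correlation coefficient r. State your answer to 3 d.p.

-0.476

|r| = √0.227 = 0.476
The association is negative, so r = −0.476.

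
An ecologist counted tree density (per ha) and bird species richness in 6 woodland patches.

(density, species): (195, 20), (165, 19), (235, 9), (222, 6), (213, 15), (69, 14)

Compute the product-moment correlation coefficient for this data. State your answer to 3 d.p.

n = 6, Σx = 1099, Σy = 83, Σx² = 219889, Σy² = 1299, Σxy = 14643
nΣxy − ΣxΣy = 87858 − 91217 = -3359
nΣx² − (Σx)² = 1319334 − 1207801 = 111533; nΣy² − (Σy)² = 7794 − 6889 = 905
r = -3359 / √(111533 × 905) = -3359 / 10046.7589 ≈ -0.334

-0.334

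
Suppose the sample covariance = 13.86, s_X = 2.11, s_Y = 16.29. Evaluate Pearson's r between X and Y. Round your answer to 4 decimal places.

0.4032

r = Cov(X,Y) / (s_X · s_Y) = 13.86 / (2.11 × 16.29)
  = 13.86 / 34.3719 ≈ 0.4032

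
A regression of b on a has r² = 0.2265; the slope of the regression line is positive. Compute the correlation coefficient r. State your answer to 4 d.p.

0.4759

|r| = √0.2265 = 0.4759
The association is positive, so r = 0.4759.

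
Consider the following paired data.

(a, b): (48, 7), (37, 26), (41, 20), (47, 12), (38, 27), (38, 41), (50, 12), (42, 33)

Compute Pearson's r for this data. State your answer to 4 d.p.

-0.8104

n = 8, Σa = 341, Σb = 178, Σa² = 14715, Σb² = 4912, Σab = 7252
nΣab − ΣaΣb = 58016 − 60698 = -2682
nΣa² − (Σa)² = 117720 − 116281 = 1439; nΣb² − (Σb)² = 39296 − 31684 = 7612
r = -2682 / √(1439 × 7612) = -2682 / 3309.6326 ≈ -0.8104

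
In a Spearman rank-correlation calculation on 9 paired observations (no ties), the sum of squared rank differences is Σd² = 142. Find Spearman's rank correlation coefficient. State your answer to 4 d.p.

-0.1833

ρ = 1 − 6Σd² / [n(n²−1)] = 1 − 6×142 / (9×80)
  = 1 − 852/720 = 1 − 1.18333 ≈ -0.1833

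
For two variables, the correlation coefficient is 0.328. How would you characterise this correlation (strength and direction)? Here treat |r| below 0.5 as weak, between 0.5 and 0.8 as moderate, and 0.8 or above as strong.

r = 0.328 > 0 so the relationship is positive.
|r| = 0.328, which falls in the weak range.

weak positive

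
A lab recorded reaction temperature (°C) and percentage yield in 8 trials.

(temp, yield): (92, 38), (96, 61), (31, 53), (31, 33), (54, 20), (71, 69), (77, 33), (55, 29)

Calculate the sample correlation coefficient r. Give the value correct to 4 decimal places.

n = 8, Σx = 507, Σy = 336, Σx² = 36513, Σy² = 16154, Σxy = 22133
nΣxy − ΣxΣy = 177064 − 170352 = 6712
nΣx² − (Σx)² = 292104 − 257049 = 35055; nΣy² − (Σy)² = 129232 − 112896 = 16336
r = 6712 / √(35055 × 16336) = 6712 / 23930.2837 ≈ 0.2805

0.2805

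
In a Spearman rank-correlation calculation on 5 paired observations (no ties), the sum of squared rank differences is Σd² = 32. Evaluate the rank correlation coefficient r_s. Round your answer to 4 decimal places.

ρ = 1 − 6Σd² / [n(n²−1)] = 1 − 6×32 / (5×24)
  = 1 − 192/120 = 1 − 1.60000 ≈ -0.6000

-0.6000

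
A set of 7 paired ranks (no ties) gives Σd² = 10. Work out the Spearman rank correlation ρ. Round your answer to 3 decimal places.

ρ = 1 − 6Σd² / [n(n²−1)] = 1 − 6×10 / (7×48)
  = 1 − 60/336 = 1 − 0.1786 ≈ 0.821

0.821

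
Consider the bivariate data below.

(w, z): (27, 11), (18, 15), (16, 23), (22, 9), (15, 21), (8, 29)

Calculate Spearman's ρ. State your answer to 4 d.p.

-0.8857

Rank w: 6, 4, 3, 5, 2, 1
Rank z: 2, 3, 5, 1, 4, 6
d = rank(w) − rank(z): 4, 1, -2, 4, -2, -5; Σd² = 66
ρ = 1 − 6Σd² / [n(n²−1)] = 1 − 6×66 / (6×35) = 1 − 396/210 ≈ -0.8857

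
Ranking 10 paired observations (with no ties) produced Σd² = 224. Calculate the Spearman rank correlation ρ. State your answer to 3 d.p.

-0.358

ρ = 1 − 6Σd² / [n(n²−1)] = 1 − 6×224 / (10×99)
  = 1 − 1344/990 = 1 − 1.3576 ≈ -0.358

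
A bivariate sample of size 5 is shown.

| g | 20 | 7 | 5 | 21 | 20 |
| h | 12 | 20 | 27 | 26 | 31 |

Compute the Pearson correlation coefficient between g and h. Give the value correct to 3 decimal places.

-0.054

n = 5, Σg = 73, Σh = 116, Σg² = 1315, Σh² = 2910, Σgh = 1681
nΣgh − ΣgΣh = 8405 − 8468 = -63
nΣg² − (Σg)² = 6575 − 5329 = 1246; nΣh² − (Σh)² = 14550 − 13456 = 1094
r = -63 / √(1246 × 1094) = -63 / 1167.5290 ≈ -0.054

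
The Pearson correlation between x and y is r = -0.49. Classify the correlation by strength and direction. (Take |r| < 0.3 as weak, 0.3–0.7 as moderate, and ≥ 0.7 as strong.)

moderate negative

r = -0.49 < 0 so the relationship is negative.
|r| = 0.49, which falls in the moderate range.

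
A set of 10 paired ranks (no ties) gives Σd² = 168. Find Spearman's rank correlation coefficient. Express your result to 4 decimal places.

ρ = 1 − 6Σd² / [n(n²−1)] = 1 − 6×168 / (10×99)
  = 1 − 1008/990 = 1 − 1.01818 ≈ -0.0182

-0.0182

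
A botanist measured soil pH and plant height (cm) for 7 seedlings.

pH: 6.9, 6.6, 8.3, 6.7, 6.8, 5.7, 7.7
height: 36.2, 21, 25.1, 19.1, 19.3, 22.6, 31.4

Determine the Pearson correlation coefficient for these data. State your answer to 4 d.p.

0.3408

n = 7, Σx = 48.7, Σy = 174.7, Σx² = 342.97, Σy² = 4615.47, Σxy = 1226.52
nΣxy − ΣxΣy = 8585.64 − 8507.89 = 77.75
nΣx² − (Σx)² = 2400.79 − 2371.69 = 29.1; nΣy² − (Σy)² = 32308.29 − 30520.09 = 1788.2
r = 77.75 / √(29.1 × 1788.2) = 77.75 / 228.1154 ≈ 0.3408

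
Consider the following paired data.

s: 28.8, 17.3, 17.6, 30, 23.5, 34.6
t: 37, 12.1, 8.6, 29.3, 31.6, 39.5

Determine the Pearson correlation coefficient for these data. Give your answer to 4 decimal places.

n = 6, Σs = 151.8, Σt = 158.1, Σs² = 4087.9, Σt² = 5006.67, Σst = 4414.59
nΣst − ΣsΣt = 26487.54 − 23999.58 = 2487.96
nΣs² − (Σs)² = 24527.4 − 23043.24 = 1484.16; nΣt² − (Σt)² = 30040.02 − 24995.61 = 5044.41
r = 2487.96 / √(1484.16 × 5044.41) = 2487.96 / 2736.1856 ≈ 0.9093

0.9093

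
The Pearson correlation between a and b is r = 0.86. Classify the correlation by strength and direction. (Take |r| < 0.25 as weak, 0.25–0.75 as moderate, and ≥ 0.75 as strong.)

strong positive

r = 0.86 > 0 so the relationship is positive.
|r| = 0.86, which falls in the strong range.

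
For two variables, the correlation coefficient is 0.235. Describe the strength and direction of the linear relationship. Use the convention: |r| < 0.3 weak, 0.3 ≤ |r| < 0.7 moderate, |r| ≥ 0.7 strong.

r = 0.235 > 0 so the relationship is positive.
|r| = 0.235, which falls in the weak range.

weak positive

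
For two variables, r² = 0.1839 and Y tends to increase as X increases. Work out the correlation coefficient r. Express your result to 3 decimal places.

|r| = √0.1839 = 0.429
The association is positive, so r = 0.429.

0.429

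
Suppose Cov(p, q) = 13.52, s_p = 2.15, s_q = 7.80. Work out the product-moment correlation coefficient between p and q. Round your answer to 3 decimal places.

r = Cov(p,q) / (s_p · s_q) = 13.52 / (2.15 × 7.80)
  = 13.52 / 16.7700 ≈ 0.806

0.806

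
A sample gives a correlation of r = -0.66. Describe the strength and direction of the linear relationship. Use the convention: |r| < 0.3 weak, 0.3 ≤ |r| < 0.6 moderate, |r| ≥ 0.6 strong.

strong negative

r = -0.66 < 0 so the relationship is negative.
|r| = 0.66, which falls in the strong range.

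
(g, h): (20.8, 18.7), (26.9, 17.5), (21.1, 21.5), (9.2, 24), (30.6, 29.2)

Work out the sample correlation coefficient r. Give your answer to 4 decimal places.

n = 5, Σg = 108.6, Σh = 110.9, Σg² = 2622.46, Σh² = 2546.83, Σgh = 2427.68
nΣgh − ΣgΣh = 12138.4 − 12043.74 = 94.66
nΣg² − (Σg)² = 13112.3 − 11793.96 = 1318.34; nΣh² − (Σh)² = 12734.15 − 12298.81 = 435.34
r = 94.66 / √(1318.34 × 435.34) = 94.66 / 757.5791 ≈ 0.1250

0.1250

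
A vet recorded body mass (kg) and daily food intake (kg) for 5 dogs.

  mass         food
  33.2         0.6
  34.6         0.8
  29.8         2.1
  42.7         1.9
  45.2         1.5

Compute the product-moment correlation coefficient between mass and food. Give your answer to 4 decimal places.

n = 5, Σx = 185.5, Σy = 6.9, Σx² = 7053.77, Σy² = 11.27, Σxy = 259.11
nΣxy − ΣxΣy = 1295.55 − 1279.95 = 15.6
nΣx² − (Σx)² = 35268.85 − 34410.25 = 858.6; nΣy² − (Σy)² = 56.35 − 47.61 = 8.74
r = 15.6 / √(858.6 × 8.74) = 15.6 / 86.6266 ≈ 0.1801

0.1801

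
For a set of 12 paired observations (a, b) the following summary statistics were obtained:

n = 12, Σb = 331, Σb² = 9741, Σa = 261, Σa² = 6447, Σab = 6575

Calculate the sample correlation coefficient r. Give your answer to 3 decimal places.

r = (nΣab − ΣaΣb) / √[(nΣa² − (Σa)²)(nΣb² − (Σb)²)]
Numerator: 12×6575 − 261×331 = -7491
Denominator: √[(77364 − 68121)(116892 − 109561)] = √[9243 × 7331] = 8231.6726
r = -7491 / 8231.6726 ≈ -0.910

-0.910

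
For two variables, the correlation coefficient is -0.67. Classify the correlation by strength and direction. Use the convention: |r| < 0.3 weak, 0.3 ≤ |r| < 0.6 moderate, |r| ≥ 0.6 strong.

r = -0.67 < 0 so the relationship is negative.
|r| = 0.67, which falls in the strong range.

strong negative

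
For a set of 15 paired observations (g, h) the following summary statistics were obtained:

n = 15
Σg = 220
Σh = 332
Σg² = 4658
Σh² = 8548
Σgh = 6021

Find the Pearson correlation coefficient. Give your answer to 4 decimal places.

0.8788

r = (nΣgh − ΣgΣh) / √[(nΣg² − (Σg)²)(nΣh² − (Σh)²)]
Numerator: 15×6021 − 220×332 = 17275
Denominator: √[(69870 − 48400)(128220 − 110224)] = √[21470 × 17996] = 19656.4015
r = 17275 / 19656.4015 ≈ 0.8788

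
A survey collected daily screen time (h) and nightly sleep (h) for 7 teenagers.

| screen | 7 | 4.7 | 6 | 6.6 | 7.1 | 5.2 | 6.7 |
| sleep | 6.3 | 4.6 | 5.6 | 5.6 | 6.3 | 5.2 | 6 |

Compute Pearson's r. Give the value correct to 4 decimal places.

n = 7, Σx = 43.3, Σy = 39.6, Σx² = 272.99, Σy² = 226.3, Σxy = 248.25
nΣxy − ΣxΣy = 1737.75 − 1714.68 = 23.07
nΣx² − (Σx)² = 1910.93 − 1874.89 = 36.04; nΣy² − (Σy)² = 1584.1 − 1568.16 = 15.94
r = 23.07 / √(36.04 × 15.94) = 23.07 / 23.9683 ≈ 0.9625

0.9625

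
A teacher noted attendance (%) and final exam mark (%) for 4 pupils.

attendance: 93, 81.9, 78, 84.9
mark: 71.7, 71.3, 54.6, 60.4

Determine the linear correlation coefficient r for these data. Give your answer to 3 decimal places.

n = 4, Σx = 337.8, Σy = 258, Σx² = 28648.62, Σy² = 16853.9, Σxy = 21894.33
nΣxy − ΣxΣy = 87577.32 − 87152.4 = 424.92
nΣx² − (Σx)² = 114594.48 − 114108.84 = 485.64; nΣy² − (Σy)² = 67415.6 − 66564 = 851.6
r = 424.92 / √(485.64 × 851.6) = 424.92 / 643.0949 ≈ 0.661

0.661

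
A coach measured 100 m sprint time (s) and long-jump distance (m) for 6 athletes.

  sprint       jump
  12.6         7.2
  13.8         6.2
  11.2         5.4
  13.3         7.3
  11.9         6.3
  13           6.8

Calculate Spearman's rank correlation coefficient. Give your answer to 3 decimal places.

Rank sprint: 3, 6, 1, 5, 2, 4
Rank jump: 5, 2, 1, 6, 3, 4
d = rank(sprint) − rank(jump): -2, 4, 0, -1, -1, 0; Σd² = 22
ρ = 1 − 6Σd² / [n(n²−1)] = 1 − 6×22 / (6×35) = 1 − 132/210 ≈ 0.371

0.371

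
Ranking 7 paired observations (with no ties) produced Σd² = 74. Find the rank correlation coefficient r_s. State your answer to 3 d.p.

-0.321

ρ = 1 − 6Σd² / [n(n²−1)] = 1 − 6×74 / (7×48)
  = 1 − 444/336 = 1 − 1.3214 ≈ -0.321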